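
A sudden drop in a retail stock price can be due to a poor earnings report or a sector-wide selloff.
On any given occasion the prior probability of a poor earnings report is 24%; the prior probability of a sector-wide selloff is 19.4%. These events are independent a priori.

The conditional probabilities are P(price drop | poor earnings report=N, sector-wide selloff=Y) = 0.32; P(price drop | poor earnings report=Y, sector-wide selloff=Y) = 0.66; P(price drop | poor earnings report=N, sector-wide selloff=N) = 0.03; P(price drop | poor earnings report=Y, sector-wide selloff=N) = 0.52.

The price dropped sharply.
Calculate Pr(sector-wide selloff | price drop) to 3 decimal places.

Numerator (weight on configurations with sector-wide selloff): 0.047181 + 0.030730 = 0.077911
Normalizer over all consistent configurations: 0.03·0.76·0.806 + 0.32·0.76·0.194 + 0.52·0.24·0.806 + 0.66·0.24·0.194 = 0.196877
P(sector-wide selloff | price drop) = 0.077911/0.196877 ≈ 0.396

Pr(sector-wide selloff | price drop) ≈ 0.396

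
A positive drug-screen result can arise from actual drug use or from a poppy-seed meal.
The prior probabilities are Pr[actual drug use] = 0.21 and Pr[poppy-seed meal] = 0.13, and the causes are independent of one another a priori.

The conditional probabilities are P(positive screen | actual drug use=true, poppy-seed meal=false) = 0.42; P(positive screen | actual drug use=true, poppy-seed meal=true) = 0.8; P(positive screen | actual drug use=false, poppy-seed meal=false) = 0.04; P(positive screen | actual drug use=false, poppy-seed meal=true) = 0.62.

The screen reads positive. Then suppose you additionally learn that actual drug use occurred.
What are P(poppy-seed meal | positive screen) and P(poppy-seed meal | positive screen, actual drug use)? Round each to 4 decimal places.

Numerator (weight on configurations with poppy-seed meal): 0.063674 + 0.021840 = 0.085514
The normalizing constant is 0.04*0.79*0.87 + 0.62*0.79*0.13 + 0.42*0.21*0.87 + 0.8*0.21*0.13 = 0.189740
Posterior = 0.085514 / 0.189740 ≈ 0.4507

Now also conditioning on actual drug use=true:
Sum P(positive screen|·) weighted by the priors over both values of poppy-seed meal:
  P(positive screen | actual drug use) = 0.42*0.87 + 0.8*0.13
        = 0.365400 + 0.104000 = 0.469400
Keeping only the poppy-seed meal-present terms gives 0.104000, so
  P(poppy-seed meal | positive screen, actual drug use) = 0.104000 / 0.469400 ≈ 0.2216

P(poppy-seed meal | positive screen) ≈ 0.4507; P(poppy-seed meal | positive screen, actual drug use) ≈ 0.2216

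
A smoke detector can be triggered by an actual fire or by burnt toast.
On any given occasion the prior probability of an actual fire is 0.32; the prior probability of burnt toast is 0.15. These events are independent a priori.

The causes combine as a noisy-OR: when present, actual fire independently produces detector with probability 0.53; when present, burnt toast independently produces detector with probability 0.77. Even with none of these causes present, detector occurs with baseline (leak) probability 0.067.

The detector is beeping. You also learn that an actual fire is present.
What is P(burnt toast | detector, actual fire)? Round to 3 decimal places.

Under noisy-OR, P(detector | causes) = 1 − (1−0.067)·∏(1−qᵢ) over the active causes.
For the numerator, keep only burnt toast=true terms: 0.899143*0.15 = 0.134871
Normalizer over all consistent configurations: 0.56149*0.85 + 0.899143*0.15 = 0.612138
P(burnt toast | detector, actual fire) = 0.134871/0.612138 ≈ 0.220

P(burnt toast | detector, actual fire) ≈ 0.220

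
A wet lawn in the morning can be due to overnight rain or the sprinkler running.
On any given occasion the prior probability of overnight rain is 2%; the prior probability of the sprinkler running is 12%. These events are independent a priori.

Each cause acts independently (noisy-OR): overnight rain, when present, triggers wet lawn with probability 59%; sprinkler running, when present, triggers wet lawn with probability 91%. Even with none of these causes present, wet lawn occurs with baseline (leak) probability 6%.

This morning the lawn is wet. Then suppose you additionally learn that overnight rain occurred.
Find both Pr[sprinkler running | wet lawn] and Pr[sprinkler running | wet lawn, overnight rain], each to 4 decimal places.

Pr[sprinkler running | wet lawn] ≈ 0.6374; Pr[sprinkler running | wet lawn, overnight rain] ≈ 0.1764

Under noisy-OR, P(wet lawn | causes) = 1 − (1−0.06)·∏(1−qᵢ) over the active causes.
Weight on sprinkler running=true, given the evidence: 0.107651 + 0.002317 = 0.109968
Normalizer over all consistent configurations: 0.06*0.98*0.88 + 0.9154*0.98*0.12 + 0.6146*0.02*0.88 + 0.965314*0.02*0.12 = 0.172529
Posterior = 0.109968 / 0.172529 ≈ 0.6374

Now condition on the additional information:
Numerator (weight on configurations with sprinkler running): 0.965314×0.12 = 0.115838
The normalizing constant is 0.6146×0.88 + 0.965314×0.12 = 0.656686
P(sprinkler running | wet lawn, overnight rain) = 0.115838/0.656686 ≈ 0.1764
This is intercausal reasoning (explaining away): once overnight rain accounts for the wet lawn, sprinkler running becomes less likely.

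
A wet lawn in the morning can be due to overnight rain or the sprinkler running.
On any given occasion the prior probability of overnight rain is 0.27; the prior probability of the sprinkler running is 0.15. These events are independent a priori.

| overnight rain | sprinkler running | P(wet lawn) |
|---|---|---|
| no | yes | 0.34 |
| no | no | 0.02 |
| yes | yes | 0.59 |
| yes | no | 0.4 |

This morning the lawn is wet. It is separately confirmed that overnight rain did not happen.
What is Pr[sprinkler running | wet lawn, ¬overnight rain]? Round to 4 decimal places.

Pr[sprinkler running | wet lawn, ¬overnight rain] ≈ 0.7500

By total probability over both values of sprinkler running:
  P(wet lawn | ¬overnight rain) = 0.02·0.85 + 0.34·0.15
        = 0.017000 + 0.051000 = 0.068000
Keeping only the sprinkler running-present terms gives 0.051000, so
  P(sprinkler running | wet lawn, ¬overnight rain) = 0.051000 / 0.068000 ≈ 0.7500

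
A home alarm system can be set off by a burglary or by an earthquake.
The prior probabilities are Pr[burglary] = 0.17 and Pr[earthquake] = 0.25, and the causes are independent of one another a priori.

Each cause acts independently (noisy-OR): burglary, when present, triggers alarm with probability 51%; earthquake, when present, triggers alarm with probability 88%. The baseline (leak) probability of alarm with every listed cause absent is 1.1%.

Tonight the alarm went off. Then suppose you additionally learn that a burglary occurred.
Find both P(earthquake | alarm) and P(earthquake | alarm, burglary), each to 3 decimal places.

Under noisy-OR, P(alarm | causes) = 1 − (1−0.011)·∏(1−qᵢ) over the active causes.
By total probability over the 4 (burglary, earthquake) configurations:
  P(alarm) = 0.011·0.83·0.75 + 0.88132·0.83·0.25 + 0.51539·0.17·0.75 + 0.941847·0.17·0.25
        = 0.006847 + 0.182874 + 0.065712 + 0.040028 = 0.295461
Keeping only the earthquake-present terms gives 0.222902, so
  P(earthquake | alarm) = 0.222902 / 0.295461 ≈ 0.754

Now condition on the additional information:
Numerator (weight on configurations with earthquake): 0.941847×0.25 = 0.235462
Denominator P(alarm | burglary): 0.51539×0.75 + 0.941847×0.25 = 0.622005
P(earthquake | alarm, burglary) = 0.235462/0.622005 ≈ 0.379
Conditioning on burglary lowers the posterior on earthquake: the classic explaining-away effect in a common-effect structure.

P(earthquake | alarm) ≈ 0.754; P(earthquake | alarm, burglary) ≈ 0.379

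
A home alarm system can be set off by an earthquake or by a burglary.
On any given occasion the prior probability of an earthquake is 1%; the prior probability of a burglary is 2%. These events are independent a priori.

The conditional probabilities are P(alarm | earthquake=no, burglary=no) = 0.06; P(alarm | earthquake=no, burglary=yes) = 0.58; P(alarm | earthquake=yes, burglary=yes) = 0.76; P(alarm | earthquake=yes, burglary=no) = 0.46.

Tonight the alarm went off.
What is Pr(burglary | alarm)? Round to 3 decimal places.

P(alarm) = 0.06*0.99*0.98 + 0.58*0.99*0.02 + 0.46*0.01*0.98 + 0.76*0.01*0.02 = 0.058212 + 0.011484 + 0.004508 + 0.000152 = 0.074356
Restricting to configurations with burglary present: 0.011484 + 0.000152 = 0.011636.
So P(burglary | alarm) = 0.011636/0.074356 ≈ 0.156.

Pr(burglary | alarm) ≈ 0.156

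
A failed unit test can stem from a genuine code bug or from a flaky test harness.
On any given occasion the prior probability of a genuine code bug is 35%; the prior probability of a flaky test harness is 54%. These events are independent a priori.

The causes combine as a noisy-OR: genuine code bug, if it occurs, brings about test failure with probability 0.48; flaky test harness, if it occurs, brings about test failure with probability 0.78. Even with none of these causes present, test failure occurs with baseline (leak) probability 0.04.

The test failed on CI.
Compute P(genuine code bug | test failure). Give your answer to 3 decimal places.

P(genuine code bug | test failure) ≈ 0.463

Under noisy-OR, P(test failure | causes) = 1 − (1−0.04)·∏(1−qᵢ) over the active causes.
For the numerator, keep only genuine code bug=true terms: 0.080629 + 0.168243 = 0.248872
Denominator P(test failure): 0.04×0.65×0.46 + 0.7888×0.65×0.54 + 0.5008×0.35×0.46 + 0.890176×0.35×0.54 = 0.537701
Posterior = 0.248872 / 0.537701 ≈ 0.463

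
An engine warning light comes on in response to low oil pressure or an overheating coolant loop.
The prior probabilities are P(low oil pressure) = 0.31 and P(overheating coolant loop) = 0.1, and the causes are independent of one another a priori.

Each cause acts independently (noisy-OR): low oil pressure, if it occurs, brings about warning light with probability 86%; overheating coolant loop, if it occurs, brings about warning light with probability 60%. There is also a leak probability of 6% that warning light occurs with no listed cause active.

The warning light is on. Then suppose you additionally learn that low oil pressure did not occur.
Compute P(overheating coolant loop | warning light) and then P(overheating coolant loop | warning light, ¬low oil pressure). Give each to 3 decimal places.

P(overheating coolant loop | warning light) ≈ 0.206; P(overheating coolant loop | warning light, ¬low oil pressure) ≈ 0.536

Under noisy-OR, P(warning light | causes) = 1 − (1−0.06)·∏(1−qᵢ) over the active causes.
By total probability over the 4 (low oil pressure, overheating coolant loop) configurations:
  P(warning light) = 0.06·0.69·0.9 + 0.624·0.69·0.1 + 0.8684·0.31·0.9 + 0.94736·0.31·0.1
        = 0.037260 + 0.043056 + 0.242284 + 0.029368 = 0.351968
Configurations with overheating coolant loop contribute 0.072424, so
  P(overheating coolant loop | warning light) = 0.072424 / 0.351968 ≈ 0.206

Now also conditioning on low oil pressure≠true:
Enumerate both values of overheating coolant loop and weight by the priors:
  P(warning light | ¬low oil pressure) = 0.06·0.9 + 0.624·0.1
        = 0.054000 + 0.062400 = 0.116400
Configurations with overheating coolant loop contribute 0.062400, so
  P(overheating coolant loop | warning light, ¬low oil pressure) = 0.062400 / 0.116400 ≈ 0.536
With low oil pressure excluded, overheating coolant loop must carry more of the explanatory weight for the warning light.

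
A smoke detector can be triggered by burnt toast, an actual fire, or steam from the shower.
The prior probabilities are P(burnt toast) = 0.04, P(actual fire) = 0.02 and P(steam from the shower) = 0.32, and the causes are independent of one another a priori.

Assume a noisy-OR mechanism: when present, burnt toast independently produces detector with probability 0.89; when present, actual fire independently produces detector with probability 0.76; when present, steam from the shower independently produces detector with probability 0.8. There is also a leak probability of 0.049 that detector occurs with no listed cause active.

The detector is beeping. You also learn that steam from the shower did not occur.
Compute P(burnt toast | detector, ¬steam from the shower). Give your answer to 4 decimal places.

P(burnt toast | detector, ¬steam from the shower) ≈ 0.3707

Under noisy-OR, P(detector | causes) = 1 − (1−0.049)·∏(1−qᵢ) over the active causes.
Weight on burnt toast=true, given the evidence: 0.035099 + 0.000780 = 0.035879
The normalizing constant is 0.049×0.96×0.98 + 0.77176×0.96×0.02 + 0.89539×0.04×0.98 + 0.974894×0.04×0.02 = 0.096796
P(burnt toast | detector, ¬steam from the shower) = 0.035879/0.096796 ≈ 0.3707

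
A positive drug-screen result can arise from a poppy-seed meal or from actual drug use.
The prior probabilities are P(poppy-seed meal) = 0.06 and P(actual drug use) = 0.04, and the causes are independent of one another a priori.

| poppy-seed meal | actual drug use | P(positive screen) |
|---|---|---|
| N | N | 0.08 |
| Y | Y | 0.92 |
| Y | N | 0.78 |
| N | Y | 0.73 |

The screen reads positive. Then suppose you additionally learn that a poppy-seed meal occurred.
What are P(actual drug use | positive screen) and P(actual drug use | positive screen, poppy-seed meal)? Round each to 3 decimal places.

P(positive screen) = 0.08·0.94·0.96 + 0.73·0.94·0.04 + 0.78·0.06·0.96 + 0.92·0.06·0.04 = 0.072192 + 0.027448 + 0.044928 + 0.002208 = 0.146776
Restricting to configurations with actual drug use present: 0.027448 + 0.002208 = 0.029656.
Hence the posterior is 0.029656/0.146776 ≈ 0.202.

Now condition on the additional information:
Numerator (weight on configurations with actual drug use): 0.92*0.04 = 0.036800
Denominator P(positive screen | poppy-seed meal): 0.78*0.96 + 0.92*0.04 = 0.785600
Posterior = 0.036800 / 0.785600 ≈ 0.047
This is intercausal reasoning (explaining away): once poppy-seed meal accounts for the positive screen, actual drug use becomes less likely.

P(actual drug use | positive screen) ≈ 0.202; P(actual drug use | positive screen, poppy-seed meal) ≈ 0.047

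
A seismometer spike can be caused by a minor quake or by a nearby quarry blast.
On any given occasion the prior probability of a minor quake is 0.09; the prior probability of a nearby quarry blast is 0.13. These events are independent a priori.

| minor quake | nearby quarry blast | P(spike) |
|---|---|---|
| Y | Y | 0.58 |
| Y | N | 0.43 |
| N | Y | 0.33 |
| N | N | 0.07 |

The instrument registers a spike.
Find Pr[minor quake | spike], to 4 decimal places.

Pr[minor quake | spike] ≈ 0.2999

For the numerator, keep only minor quake=true terms: 0.033669 + 0.006786 = 0.040455
The normalizing constant is 0.07·0.91·0.87 + 0.33·0.91·0.13 + 0.43·0.09·0.87 + 0.58·0.09·0.13 = 0.134913
Posterior = 0.040455 / 0.134913 ≈ 0.2999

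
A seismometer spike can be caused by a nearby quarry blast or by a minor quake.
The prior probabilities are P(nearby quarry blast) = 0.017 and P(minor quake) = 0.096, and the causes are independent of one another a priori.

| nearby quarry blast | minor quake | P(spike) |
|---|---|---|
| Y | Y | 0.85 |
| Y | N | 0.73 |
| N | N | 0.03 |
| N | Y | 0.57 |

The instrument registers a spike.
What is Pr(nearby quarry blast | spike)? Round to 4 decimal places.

P(spike) = 0.03×0.983×0.904 + 0.57×0.983×0.096 + 0.73×0.017×0.904 + 0.85×0.017×0.096 = 0.026659 + 0.053790 + 0.011219 + 0.001387 = 0.093055
Of this, 0.012606 comes from 0.011219 + 0.001387 (the nearby quarry blast=true cases).
So P(nearby quarry blast | spike) = 0.012606/0.093055 ≈ 0.1355.

Pr(nearby quarry blast | spike) ≈ 0.1355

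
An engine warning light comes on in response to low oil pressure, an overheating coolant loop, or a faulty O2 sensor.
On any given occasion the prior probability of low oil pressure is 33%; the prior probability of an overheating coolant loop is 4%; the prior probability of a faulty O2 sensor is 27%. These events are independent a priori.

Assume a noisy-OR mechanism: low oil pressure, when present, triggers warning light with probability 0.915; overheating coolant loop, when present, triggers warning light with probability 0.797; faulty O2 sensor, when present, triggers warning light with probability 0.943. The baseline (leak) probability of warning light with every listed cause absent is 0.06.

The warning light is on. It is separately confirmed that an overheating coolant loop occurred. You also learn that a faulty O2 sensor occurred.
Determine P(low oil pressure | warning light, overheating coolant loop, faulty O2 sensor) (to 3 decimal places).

P(low oil pressure | warning light, overheating coolant loop, faulty O2 sensor) ≈ 0.332

Under noisy-OR, P(warning light | causes) = 1 − (1−0.06)·∏(1−qᵢ) over the active causes.
Numerator (weight on configurations with low oil pressure): 0.999075·0.33 = 0.329695
Normalizer over all consistent configurations: 0.989123·0.67 + 0.999075·0.33 = 0.992407
P(low oil pressure | warning light, overheating coolant loop, faulty O2 sensor) = 0.329695/0.992407 ≈ 0.332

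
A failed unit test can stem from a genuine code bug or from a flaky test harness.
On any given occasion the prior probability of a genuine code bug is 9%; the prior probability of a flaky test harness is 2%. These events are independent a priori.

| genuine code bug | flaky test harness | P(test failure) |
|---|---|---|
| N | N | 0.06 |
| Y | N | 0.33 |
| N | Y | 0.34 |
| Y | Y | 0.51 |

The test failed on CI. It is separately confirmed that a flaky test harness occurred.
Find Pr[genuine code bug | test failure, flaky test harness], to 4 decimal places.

For the numerator, keep only genuine code bug=true terms: 0.51·0.09 = 0.045900
Normalizer over all consistent configurations: 0.34·0.91 + 0.51·0.09 = 0.355300
Posterior = 0.045900 / 0.355300 ≈ 0.1292

Pr[genuine code bug | test failure, flaky test harness] ≈ 0.1292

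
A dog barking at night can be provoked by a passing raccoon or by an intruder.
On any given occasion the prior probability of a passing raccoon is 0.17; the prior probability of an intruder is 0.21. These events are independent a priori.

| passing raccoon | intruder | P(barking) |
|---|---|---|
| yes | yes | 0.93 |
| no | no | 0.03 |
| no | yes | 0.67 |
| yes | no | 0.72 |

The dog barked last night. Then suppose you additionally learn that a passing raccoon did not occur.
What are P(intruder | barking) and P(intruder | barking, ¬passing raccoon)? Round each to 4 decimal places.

P(intruder | barking) ≈ 0.5631; P(intruder | barking, ¬passing raccoon) ≈ 0.8558

Weight on intruder=true, given the evidence: 0.116781 + 0.033201 = 0.149982
Normalizer over all consistent configurations: 0.03×0.83×0.79 + 0.67×0.83×0.21 + 0.72×0.17×0.79 + 0.93×0.17×0.21 = 0.266349
P(intruder | barking) = 0.149982/0.266349 ≈ 0.5631

With the extra evidence:
Sum P(barking|·) weighted by the priors over both values of intruder:
  P(barking | ¬passing raccoon) = 0.03×0.79 + 0.67×0.21
        = 0.023700 + 0.140700 = 0.164400
The terms with intruder present sum to 0.140700, so
  P(intruder | barking, ¬passing raccoon) = 0.140700 / 0.164400 ≈ 0.8558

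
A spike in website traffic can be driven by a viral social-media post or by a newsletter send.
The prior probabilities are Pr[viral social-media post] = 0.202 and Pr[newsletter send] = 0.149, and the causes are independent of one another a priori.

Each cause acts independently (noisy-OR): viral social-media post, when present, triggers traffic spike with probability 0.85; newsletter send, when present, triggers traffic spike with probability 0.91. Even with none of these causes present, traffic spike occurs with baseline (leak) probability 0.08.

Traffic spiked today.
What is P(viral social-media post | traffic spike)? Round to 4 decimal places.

Under noisy-OR, P(traffic spike | causes) = 1 − (1−0.08)·∏(1−qᵢ) over the active causes.
Sum P(traffic spike|·) weighted by the priors over the 4 (viral social-media post, newsletter send) configurations:
  P(traffic spike) = 0.08·0.798·0.851 + 0.9172·0.798·0.149 + 0.862·0.202·0.851 + 0.98758·0.202·0.149
        = 0.054328 + 0.109057 + 0.148180 + 0.029724 = 0.341289
Configurations with viral social-media post contribute 0.177904, so
  P(viral social-media post | traffic spike) = 0.177904 / 0.341289 ≈ 0.5213

P(viral social-media post | traffic spike) ≈ 0.5213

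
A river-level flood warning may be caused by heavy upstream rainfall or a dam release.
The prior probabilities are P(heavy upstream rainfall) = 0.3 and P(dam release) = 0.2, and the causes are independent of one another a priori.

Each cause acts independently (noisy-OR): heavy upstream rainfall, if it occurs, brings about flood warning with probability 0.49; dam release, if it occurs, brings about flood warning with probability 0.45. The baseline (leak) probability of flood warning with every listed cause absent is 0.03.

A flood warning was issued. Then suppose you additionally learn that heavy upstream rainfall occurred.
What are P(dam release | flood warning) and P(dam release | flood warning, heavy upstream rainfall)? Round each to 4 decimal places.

P(dam release | flood warning) ≈ 0.4411; P(dam release | flood warning, heavy upstream rainfall) ≈ 0.2648

Under noisy-OR, P(flood warning | causes) = 1 − (1−0.03)·∏(1−qᵢ) over the active causes.
Numerator (weight on configurations with dam release): 0.065310 + 0.043675 = 0.108985
Denominator P(flood warning): 0.03×0.7×0.8 + 0.4665×0.7×0.2 + 0.5053×0.3×0.8 + 0.727915×0.3×0.2 = 0.247057
Posterior = 0.108985 / 0.247057 ≈ 0.4411

With the extra evidence:
Enumerate both values of dam release and weight by the priors:
  P(flood warning | heavy upstream rainfall) = 0.5053*0.8 + 0.727915*0.2
        = 0.404240 + 0.145583 = 0.549823
The terms with dam release present sum to 0.145583, so
  P(dam release | flood warning, heavy upstream rainfall) = 0.145583 / 0.549823 ≈ 0.2648
Conditioning on heavy upstream rainfall lowers the posterior on dam release: the classic explaining-away effect in a common-effect structure.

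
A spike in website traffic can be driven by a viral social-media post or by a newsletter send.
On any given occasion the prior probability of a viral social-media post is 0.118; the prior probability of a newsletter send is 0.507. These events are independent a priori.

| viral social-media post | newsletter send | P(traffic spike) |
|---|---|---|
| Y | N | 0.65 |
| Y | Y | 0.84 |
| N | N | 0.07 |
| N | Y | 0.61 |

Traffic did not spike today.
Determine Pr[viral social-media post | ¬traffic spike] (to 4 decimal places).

By total probability over the 4 (viral social-media post, newsletter send) configurations:
  P(¬traffic spike) = 0.93×0.882×0.493 + 0.39×0.882×0.507 + 0.35×0.118×0.493 + 0.16×0.118×0.507
        = 0.404388 + 0.174398 + 0.020361 + 0.009572 = 0.608719
Configurations with viral social-media post contribute 0.029933, so
  P(viral social-media post | ¬traffic spike) = 0.029933 / 0.608719 ≈ 0.0492

Pr[viral social-media post | ¬traffic spike] ≈ 0.0492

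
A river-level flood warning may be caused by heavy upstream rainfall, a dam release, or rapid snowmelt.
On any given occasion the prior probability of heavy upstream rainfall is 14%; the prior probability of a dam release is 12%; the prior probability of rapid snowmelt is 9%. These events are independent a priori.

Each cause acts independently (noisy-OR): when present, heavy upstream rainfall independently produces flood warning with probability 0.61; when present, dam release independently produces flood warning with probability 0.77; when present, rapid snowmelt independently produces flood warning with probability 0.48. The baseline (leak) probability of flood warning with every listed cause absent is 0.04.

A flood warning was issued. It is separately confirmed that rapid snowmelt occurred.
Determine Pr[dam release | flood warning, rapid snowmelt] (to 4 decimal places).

Pr[dam release | flood warning, rapid snowmelt] ≈ 0.1834

Under noisy-OR, P(flood warning | causes) = 1 − (1−0.04)·∏(1−qᵢ) over the active causes.
P(flood warning | rapid snowmelt) = 0.5008·0.86·0.88 + 0.885184·0.86·0.12 + 0.805312·0.14·0.88 + 0.955222·0.14·0.12 = 0.379005 + 0.091351 + 0.099214 + 0.016048 = 0.585618
Of this, 0.107399 comes from 0.091351 + 0.016048 (the dam release=true cases).
P(dam release | flood warning, rapid snowmelt) = 0.107399 / 0.585618 ≈ 0.1834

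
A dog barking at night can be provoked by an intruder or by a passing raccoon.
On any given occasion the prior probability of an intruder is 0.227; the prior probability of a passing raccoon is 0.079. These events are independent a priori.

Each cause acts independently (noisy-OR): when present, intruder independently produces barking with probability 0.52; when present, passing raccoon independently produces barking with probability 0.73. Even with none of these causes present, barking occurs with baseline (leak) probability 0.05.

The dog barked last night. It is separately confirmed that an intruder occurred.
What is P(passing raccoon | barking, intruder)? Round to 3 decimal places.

P(passing raccoon | barking, intruder) ≈ 0.121

Under noisy-OR, P(barking | causes) = 1 − (1−0.05)·∏(1−qᵢ) over the active causes.
Weight on passing raccoon=true, given the evidence: 0.87688*0.079 = 0.069274
The normalizing constant is 0.544*0.921 + 0.87688*0.079 = 0.570298
Posterior = 0.069274 / 0.570298 ≈ 0.121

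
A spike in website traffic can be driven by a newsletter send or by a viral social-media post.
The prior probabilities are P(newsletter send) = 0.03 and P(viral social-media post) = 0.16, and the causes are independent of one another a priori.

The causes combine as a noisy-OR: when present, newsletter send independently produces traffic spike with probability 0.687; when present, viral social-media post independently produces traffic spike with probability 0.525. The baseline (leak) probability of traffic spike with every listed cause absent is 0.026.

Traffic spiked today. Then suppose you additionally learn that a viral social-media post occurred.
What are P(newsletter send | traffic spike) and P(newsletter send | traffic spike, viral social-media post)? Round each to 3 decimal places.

P(newsletter send | traffic spike) ≈ 0.171; P(newsletter send | traffic spike, viral social-media post) ≈ 0.047

Under noisy-OR, P(traffic spike | causes) = 1 − (1−0.026)·∏(1−qᵢ) over the active causes.
Numerator (weight on configurations with newsletter send): 0.017517 + 0.004105 = 0.021622
Denominator P(traffic spike): 0.026×0.97×0.84 + 0.53735×0.97×0.16 + 0.695138×0.03×0.84 + 0.855191×0.03×0.16 = 0.126204
Posterior = 0.021622 / 0.126204 ≈ 0.171

Now also conditioning on viral social-media post=true:
Numerator (weight on configurations with newsletter send): 0.855191×0.03 = 0.025656
Denominator P(traffic spike | viral social-media post): 0.53735×0.97 + 0.855191×0.03 = 0.546886
P(newsletter send | traffic spike, viral social-media post) = 0.025656/0.546886 ≈ 0.047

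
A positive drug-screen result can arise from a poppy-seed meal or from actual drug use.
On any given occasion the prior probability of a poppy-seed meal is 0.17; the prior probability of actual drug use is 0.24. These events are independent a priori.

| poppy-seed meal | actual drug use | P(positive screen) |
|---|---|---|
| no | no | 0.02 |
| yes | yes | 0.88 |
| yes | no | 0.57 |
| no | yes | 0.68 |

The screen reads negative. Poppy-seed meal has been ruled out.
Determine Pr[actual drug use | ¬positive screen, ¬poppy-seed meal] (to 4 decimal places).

Pr[actual drug use | ¬positive screen, ¬poppy-seed meal] ≈ 0.0935

Numerator (weight on configurations with actual drug use): 0.32*0.24 = 0.076800
The normalizing constant is 0.98*0.76 + 0.32*0.24 = 0.821600
P(actual drug use | ¬positive screen, ¬poppy-seed meal) = 0.076800/0.821600 ≈ 0.0935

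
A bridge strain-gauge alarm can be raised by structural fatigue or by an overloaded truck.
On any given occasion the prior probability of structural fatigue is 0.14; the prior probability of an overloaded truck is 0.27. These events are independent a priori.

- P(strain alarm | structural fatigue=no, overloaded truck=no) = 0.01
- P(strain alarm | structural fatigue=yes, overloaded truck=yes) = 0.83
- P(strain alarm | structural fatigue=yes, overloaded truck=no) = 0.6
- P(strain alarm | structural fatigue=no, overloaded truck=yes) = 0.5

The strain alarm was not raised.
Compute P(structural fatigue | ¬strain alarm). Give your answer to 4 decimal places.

P(structural fatigue | ¬strain alarm) ≈ 0.0603

For the numerator, keep only structural fatigue=true terms: 0.040880 + 0.006426 = 0.047306
The normalizing constant is 0.99·0.86·0.73 + 0.5·0.86·0.27 + 0.4·0.14·0.73 + 0.17·0.14·0.27 = 0.784928
P(structural fatigue | ¬strain alarm) = 0.047306/0.784928 ≈ 0.0603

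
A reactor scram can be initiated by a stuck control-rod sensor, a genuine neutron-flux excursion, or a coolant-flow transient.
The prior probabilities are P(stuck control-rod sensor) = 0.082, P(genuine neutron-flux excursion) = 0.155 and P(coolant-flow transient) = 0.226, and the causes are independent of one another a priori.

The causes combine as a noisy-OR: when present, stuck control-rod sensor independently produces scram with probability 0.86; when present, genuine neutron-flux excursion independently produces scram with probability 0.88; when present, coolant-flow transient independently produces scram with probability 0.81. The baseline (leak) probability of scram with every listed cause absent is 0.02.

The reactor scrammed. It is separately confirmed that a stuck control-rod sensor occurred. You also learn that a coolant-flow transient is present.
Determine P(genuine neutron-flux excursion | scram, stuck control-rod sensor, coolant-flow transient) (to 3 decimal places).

P(genuine neutron-flux excursion | scram, stuck control-rod sensor, coolant-flow transient) ≈ 0.158

Under noisy-OR, P(scram | causes) = 1 − (1−0.02)·∏(1−qᵢ) over the active causes.
P(scram | stuck control-rod sensor, coolant-flow transient) = 0.973932·0.845 + 0.996872·0.155 = 0.822973 + 0.154515 = 0.977488
Of this, 0.154515 comes from 0.996872·0.155 (the genuine neutron-flux excursion=true cases).
P(genuine neutron-flux excursion | scram, stuck control-rod sensor, coolant-flow transient) = 0.154515 / 0.977488 ≈ 0.158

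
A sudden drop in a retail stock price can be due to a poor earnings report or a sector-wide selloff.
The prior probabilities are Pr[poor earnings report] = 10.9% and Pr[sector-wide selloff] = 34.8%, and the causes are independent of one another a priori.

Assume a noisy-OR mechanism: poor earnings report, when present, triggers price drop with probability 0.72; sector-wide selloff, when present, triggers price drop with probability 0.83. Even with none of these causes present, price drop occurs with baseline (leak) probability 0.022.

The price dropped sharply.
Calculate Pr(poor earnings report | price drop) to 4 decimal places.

Under noisy-OR, P(price drop | causes) = 1 − (1−0.022)·∏(1−qᵢ) over the active causes.
For the numerator, keep only poor earnings report=true terms: 0.051607 + 0.036166 = 0.087773
Denominator P(price drop): 0.022*0.891*0.652 + 0.83374*0.891*0.348 + 0.72616*0.109*0.652 + 0.953447*0.109*0.348 = 0.359070
Posterior = 0.087773 / 0.359070 ≈ 0.2444

Pr(poor earnings report | price drop) ≈ 0.2444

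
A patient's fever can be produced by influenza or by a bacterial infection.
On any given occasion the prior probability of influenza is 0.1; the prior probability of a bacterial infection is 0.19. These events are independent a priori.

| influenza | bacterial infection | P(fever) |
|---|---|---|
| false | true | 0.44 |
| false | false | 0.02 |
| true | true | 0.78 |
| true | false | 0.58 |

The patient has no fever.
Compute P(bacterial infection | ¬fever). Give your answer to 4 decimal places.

Numerator (weight on configurations with bacterial infection): 0.095760 + 0.004180 = 0.099940
Denominator P(¬fever): 0.98*0.9*0.81 + 0.56*0.9*0.19 + 0.42*0.1*0.81 + 0.22*0.1*0.19 = 0.848380
Posterior = 0.099940 / 0.848380 ≈ 0.1178

P(bacterial infection | ¬fever) ≈ 0.1178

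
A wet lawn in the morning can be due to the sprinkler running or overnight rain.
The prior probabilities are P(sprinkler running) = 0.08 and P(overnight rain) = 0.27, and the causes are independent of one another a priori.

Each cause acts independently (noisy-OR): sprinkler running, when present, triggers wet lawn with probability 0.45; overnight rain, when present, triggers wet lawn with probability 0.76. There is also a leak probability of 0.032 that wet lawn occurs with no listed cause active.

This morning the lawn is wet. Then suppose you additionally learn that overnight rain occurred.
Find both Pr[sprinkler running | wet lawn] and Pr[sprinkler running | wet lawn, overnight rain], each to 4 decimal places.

Under noisy-OR, P(wet lawn | causes) = 1 − (1−0.032)·∏(1−qᵢ) over the active causes.
Numerator (weight on configurations with sprinkler running): 0.027308 + 0.018840 = 0.046148
Denominator P(wet lawn): 0.032*0.92*0.73 + 0.76768*0.92*0.27 + 0.4676*0.08*0.73 + 0.872224*0.08*0.27 = 0.258331
Posterior = 0.046148 / 0.258331 ≈ 0.1786

Now condition on the additional information:
Weight on sprinkler running=true, given the evidence: 0.872224×0.08 = 0.069778
The normalizing constant is 0.76768×0.92 + 0.872224×0.08 = 0.776044
Posterior = 0.069778 / 0.776044 ≈ 0.0899
The drop from 0.1786 to 0.0899 is the explaining-away (discounting) effect.

Pr[sprinkler running | wet lawn] ≈ 0.1786; Pr[sprinkler running | wet lawn, overnight rain] ≈ 0.0899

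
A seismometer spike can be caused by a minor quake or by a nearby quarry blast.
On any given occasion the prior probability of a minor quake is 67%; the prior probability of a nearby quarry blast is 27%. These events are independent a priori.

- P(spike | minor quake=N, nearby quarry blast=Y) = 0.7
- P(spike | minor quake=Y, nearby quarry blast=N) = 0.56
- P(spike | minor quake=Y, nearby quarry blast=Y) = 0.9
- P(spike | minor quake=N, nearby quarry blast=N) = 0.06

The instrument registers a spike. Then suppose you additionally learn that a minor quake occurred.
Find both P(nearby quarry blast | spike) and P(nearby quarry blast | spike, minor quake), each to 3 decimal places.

P(nearby quarry blast | spike) ≈ 0.438; P(nearby quarry blast | spike, minor quake) ≈ 0.373

Enumerate the 4 (minor quake, nearby quarry blast) configurations and weight by the priors:
  P(spike) = 0.06·0.33·0.73 + 0.7·0.33·0.27 + 0.56·0.67·0.73 + 0.9·0.67·0.27
        = 0.014454 + 0.062370 + 0.273896 + 0.162810 = 0.513530
Keeping only the nearby quarry blast-present terms gives 0.225180, so
  P(nearby quarry blast | spike) = 0.225180 / 0.513530 ≈ 0.438

With the extra evidence:
Sum P(spike|·) weighted by the priors over both values of nearby quarry blast:
  P(spike | minor quake) = 0.56×0.73 + 0.9×0.27
        = 0.408800 + 0.243000 = 0.651800
Configurations with nearby quarry blast contribute 0.243000, so
  P(nearby quarry blast | spike, minor quake) = 0.243000 / 0.651800 ≈ 0.373
The drop from 0.438 to 0.373 is the explaining-away (discounting) effect.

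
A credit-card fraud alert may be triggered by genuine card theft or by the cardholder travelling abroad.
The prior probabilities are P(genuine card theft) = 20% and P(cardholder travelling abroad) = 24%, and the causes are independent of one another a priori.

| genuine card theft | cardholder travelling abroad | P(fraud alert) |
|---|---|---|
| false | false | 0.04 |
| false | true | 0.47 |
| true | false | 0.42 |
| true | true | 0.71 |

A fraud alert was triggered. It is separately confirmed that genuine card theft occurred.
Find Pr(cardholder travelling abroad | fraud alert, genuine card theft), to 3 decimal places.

Pr(cardholder travelling abroad | fraud alert, genuine card theft) ≈ 0.348

For the numerator, keep only cardholder travelling abroad=true terms: 0.71×0.24 = 0.170400
Normalizer over all consistent configurations: 0.42×0.76 + 0.71×0.24 = 0.489600
P(cardholder travelling abroad | fraud alert, genuine card theft) = 0.170400/0.489600 ≈ 0.348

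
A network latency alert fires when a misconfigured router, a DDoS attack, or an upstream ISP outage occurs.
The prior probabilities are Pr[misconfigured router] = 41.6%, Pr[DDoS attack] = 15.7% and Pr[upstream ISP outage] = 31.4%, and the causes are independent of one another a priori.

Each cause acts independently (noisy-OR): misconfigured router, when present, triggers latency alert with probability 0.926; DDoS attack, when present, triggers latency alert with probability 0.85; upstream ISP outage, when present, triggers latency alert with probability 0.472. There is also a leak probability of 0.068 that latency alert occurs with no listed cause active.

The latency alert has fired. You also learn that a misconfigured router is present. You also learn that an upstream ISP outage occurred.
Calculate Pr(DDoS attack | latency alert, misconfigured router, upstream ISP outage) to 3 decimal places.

Pr(DDoS attack | latency alert, misconfigured router, upstream ISP outage) ≈ 0.161

Under noisy-OR, P(latency alert | causes) = 1 − (1−0.068)·∏(1−qᵢ) over the active causes.
P(latency alert | misconfigured router, upstream ISP outage) = 0.963585*0.843 + 0.994538*0.157 = 0.812302 + 0.156142 = 0.968444
The DDoS attack-present share is 0.994538*0.157 = 0.156142.
So P(DDoS attack | latency alert, misconfigured router, upstream ISP outage) = 0.156142/0.968444 ≈ 0.161.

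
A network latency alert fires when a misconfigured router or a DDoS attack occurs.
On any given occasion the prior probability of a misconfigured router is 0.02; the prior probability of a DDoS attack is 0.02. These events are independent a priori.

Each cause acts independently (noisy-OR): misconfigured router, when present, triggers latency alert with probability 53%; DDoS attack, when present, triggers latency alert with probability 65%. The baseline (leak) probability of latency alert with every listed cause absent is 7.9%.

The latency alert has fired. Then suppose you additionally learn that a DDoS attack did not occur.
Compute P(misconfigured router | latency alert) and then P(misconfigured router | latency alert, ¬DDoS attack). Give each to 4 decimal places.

P(misconfigured router | latency alert) ≈ 0.1139; P(misconfigured router | latency alert, ¬DDoS attack) ≈ 0.1278

Under noisy-OR, P(latency alert | causes) = 1 − (1−0.079)·∏(1−qᵢ) over the active causes.
Enumerate the 4 (misconfigured router, DDoS attack) configurations and weight by the priors:
  P(latency alert) = 0.079·0.98·0.98 + 0.67765·0.98·0.02 + 0.56713·0.02·0.98 + 0.848496·0.02·0.02
        = 0.075872 + 0.013282 + 0.011116 + 0.000339 = 0.100609
The terms with misconfigured router present sum to 0.011455, so
  P(misconfigured router | latency alert) = 0.011455 / 0.100609 ≈ 0.1139

Now also conditioning on DDoS attack≠true:
Enumerate both values of misconfigured router and weight by the priors:
  P(latency alert | ¬DDoS attack) = 0.079*0.98 + 0.56713*0.02
        = 0.077420 + 0.011343 = 0.088763
Configurations with misconfigured router contribute 0.011343, so
  P(misconfigured router | latency alert, ¬DDoS attack) = 0.011343 / 0.088763 ≈ 0.1278
Ruling out DDoS attack raises the posterior on misconfigured router — the flip side of explaining away.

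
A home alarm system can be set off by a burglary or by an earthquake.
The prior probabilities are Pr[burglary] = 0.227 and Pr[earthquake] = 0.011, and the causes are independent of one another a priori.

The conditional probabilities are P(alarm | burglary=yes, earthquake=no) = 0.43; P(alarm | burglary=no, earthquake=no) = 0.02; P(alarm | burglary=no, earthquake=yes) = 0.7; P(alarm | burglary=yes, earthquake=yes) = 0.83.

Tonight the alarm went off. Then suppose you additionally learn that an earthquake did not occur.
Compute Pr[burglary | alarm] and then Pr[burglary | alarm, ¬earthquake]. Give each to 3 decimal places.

Weight on burglary=true, given the evidence: 0.096536 + 0.002073 = 0.098609
Denominator P(alarm): 0.02*0.773*0.989 + 0.7*0.773*0.011 + 0.43*0.227*0.989 + 0.83*0.227*0.011 = 0.119851
P(burglary | alarm) = 0.098609/0.119851 ≈ 0.823

Now also conditioning on earthquake≠true:
By total probability over both values of burglary:
  P(alarm | ¬earthquake) = 0.02×0.773 + 0.43×0.227
        = 0.015460 + 0.097610 = 0.113070
Keeping only the burglary-present terms gives 0.097610, so
  P(burglary | alarm, ¬earthquake) = 0.097610 / 0.113070 ≈ 0.863

Pr[burglary | alarm] ≈ 0.823; Pr[burglary | alarm, ¬earthquake] ≈ 0.863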